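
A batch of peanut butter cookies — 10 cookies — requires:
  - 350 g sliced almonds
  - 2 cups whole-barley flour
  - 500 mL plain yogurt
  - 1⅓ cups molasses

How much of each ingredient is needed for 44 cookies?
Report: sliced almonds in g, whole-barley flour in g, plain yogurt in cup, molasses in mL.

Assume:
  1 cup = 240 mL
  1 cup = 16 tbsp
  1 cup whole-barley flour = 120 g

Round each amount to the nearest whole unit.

Scaling factor: 44/10 = 22/5 = 4.4.
sliced almonds: 350 g × 22/5 = 1540 g
whole-barley flour: 2 cup × 22/5 × 120 g/cup = 1056 g
plain yogurt: 500 mL × 22/5 ÷ 240 mL/cup ≈ 9 cup
molasses: 4/3 cup × 22/5 × 240 mL/cup = 1408 mL

sliced almonds: 1540 g; whole-barley flour: 1056 g; plain yogurt: 9 cup; molasses: 1408 mL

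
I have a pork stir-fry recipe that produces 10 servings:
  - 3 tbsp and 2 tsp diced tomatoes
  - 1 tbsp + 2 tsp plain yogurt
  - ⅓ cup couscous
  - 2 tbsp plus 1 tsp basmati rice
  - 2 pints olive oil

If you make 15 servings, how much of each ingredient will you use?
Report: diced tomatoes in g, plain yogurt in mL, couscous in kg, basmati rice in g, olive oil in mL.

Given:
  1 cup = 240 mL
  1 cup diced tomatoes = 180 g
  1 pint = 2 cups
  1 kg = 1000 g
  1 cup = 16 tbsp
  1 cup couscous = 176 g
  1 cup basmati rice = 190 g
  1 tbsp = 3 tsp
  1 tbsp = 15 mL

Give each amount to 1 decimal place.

diced tomatoes: 61.9 g; plain yogurt: 37.5 mL; couscous: 0.1 kg; basmati rice: 41.6 g; olive oil: 1440.0 mL

Scaling factor: 15/10 = 3/2 = 1.5.
diced tomatoes: (3 tbsp + 2 tsp = 11/3 tbsp) × 3/2 ÷ 16 tbsp/cup × 180 g/cup ≈ 61.9 g
plain yogurt: (1 tbsp + 2 tsp = 5/3 tbsp) × 3/2 × 15 mL/tbsp = 37.5 mL
couscous: 1/3 cup × 3/2 × 176 g/cup ÷ 1000 g/kg ≈ 0.1 kg
basmati rice: (2 tbsp + 1 tsp = 7/3 tbsp) × 3/2 ÷ 16 tbsp/cup × 190 g/cup ≈ 41.6 g
olive oil: 2 pint × 3/2 × 2 cup/pint × 240 mL/cup = 1440.0 mL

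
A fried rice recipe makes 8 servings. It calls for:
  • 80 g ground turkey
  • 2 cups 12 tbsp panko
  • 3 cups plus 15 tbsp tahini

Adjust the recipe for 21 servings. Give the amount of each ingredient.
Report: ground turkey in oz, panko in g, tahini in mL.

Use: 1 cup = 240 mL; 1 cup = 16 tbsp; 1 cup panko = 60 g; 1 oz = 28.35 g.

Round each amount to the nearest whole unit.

ground turkey: 7 oz; panko: 433 g; tahini: 2481 mL

Scaling factor: 21/8 = 2.625.
ground turkey: 80 g × 21/8 ÷ 28.35 g/oz ≈ 7 oz
panko: (2 cup + 12 tbsp = 2.75 cup) × 21/8 × 60 g/cup ≈ 433 g
tahini: (3 cup + 15 tbsp = 3.9375 cup) × 21/8 × 240 mL/cup ≈ 2481 mL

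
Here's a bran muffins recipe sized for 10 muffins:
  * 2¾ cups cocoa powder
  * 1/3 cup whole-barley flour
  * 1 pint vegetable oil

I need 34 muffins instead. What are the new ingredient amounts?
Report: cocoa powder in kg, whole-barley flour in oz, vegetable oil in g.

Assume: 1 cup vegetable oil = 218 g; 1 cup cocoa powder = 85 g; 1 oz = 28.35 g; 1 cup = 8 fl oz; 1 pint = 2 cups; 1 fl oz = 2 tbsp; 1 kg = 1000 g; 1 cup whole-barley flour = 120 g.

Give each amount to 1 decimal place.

Scaling factor: 34/10 = 17/5 = 3.4.
cocoa powder: 2.75 cup × 17/5 × 85 g/cup ÷ 1000 g/kg ≈ 0.8 kg
whole-barley flour: 1/3 cup × 17/5 × 120 g/cup ÷ 28.35 g/oz ≈ 4.8 oz
vegetable oil: 1 pint × 17/5 × 2 cup/pint × 218 g/cup = 1482.4 g

cocoa powder: 0.8 kg; whole-barley flour: 4.8 oz; vegetable oil: 1482.4 g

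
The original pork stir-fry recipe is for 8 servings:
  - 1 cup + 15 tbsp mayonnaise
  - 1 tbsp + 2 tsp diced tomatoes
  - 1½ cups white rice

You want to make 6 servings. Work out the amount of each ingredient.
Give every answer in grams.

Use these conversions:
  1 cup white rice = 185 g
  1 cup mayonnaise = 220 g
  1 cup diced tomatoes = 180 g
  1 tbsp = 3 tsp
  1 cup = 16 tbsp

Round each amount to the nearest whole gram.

Scaling factor: 6/8 = 3/4 = 0.75.
mayonnaise: (1 cup + 15 tbsp = 1.9375 cup) × 3/4 × 220 g/cup ≈ 320 g
diced tomatoes: (1 tbsp + 2 tsp = 5/3 tbsp) × 3/4 ÷ 16 tbsp/cup × 180 g/cup ≈ 14 g
white rice: 1.5 cup × 3/4 × 185 g/cup ≈ 208 g

mayonnaise: 320 g; diced tomatoes: 14 g; white rice: 208 g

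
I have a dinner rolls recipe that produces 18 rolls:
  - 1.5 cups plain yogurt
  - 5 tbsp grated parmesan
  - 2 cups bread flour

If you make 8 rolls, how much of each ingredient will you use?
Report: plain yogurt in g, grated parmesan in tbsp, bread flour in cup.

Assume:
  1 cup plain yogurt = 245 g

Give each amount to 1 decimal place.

Scaling factor: 8/18 = 4/9.
plain yogurt: 1.5 cup × 4/9 × 245 g/cup ≈ 163.3 g
grated parmesan: 5 tbsp × 4/9 ≈ 2.2 tbsp
bread flour: 2 cup × 4/9 ≈ 0.9 cup

plain yogurt: 163.3 g; grated parmesan: 2.2 tbsp; bread flour: 0.9 cup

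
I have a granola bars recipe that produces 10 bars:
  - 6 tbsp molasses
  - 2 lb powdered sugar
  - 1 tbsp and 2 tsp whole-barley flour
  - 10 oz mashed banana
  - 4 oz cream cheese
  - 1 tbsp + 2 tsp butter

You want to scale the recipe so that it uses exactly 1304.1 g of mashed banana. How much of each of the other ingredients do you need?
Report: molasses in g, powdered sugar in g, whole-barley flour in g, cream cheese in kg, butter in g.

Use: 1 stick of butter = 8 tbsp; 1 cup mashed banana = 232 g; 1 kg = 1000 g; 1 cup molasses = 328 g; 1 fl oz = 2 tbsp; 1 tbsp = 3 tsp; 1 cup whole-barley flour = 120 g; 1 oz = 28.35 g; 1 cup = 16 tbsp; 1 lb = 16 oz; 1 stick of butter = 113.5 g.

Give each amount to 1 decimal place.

molasses: 565.8 g; powdered sugar: 4173.1 g; whole-barley flour: 57.5 g; cream cheese: 0.5 kg; butter: 108.8 g

The original recipe has 283.5 g of mashed banana, so the scaling factor is 1304.1 ÷ 283.5 = 23/5 = 4.6.
molasses: 6 tbsp × 23/5 ÷ 16 tbsp/cup × 328 g/cup = 565.8 g
powdered sugar: 2 lb × 23/5 × 16 oz/lb × 28.35 g/oz ≈ 4173.1 g
whole-barley flour: (1 tbsp + 2 tsp = 5/3 tbsp) × 23/5 ÷ 16 tbsp/cup × 120 g/cup = 57.5 g
cream cheese: 4 oz × 23/5 × 28.35 g/oz ÷ 1000 g/kg ≈ 0.5 kg
butter: (1 tbsp + 2 tsp = 5/3 tbsp) × 23/5 ÷ 8 tbsp/stick × 113.5 g/stick ≈ 108.8 g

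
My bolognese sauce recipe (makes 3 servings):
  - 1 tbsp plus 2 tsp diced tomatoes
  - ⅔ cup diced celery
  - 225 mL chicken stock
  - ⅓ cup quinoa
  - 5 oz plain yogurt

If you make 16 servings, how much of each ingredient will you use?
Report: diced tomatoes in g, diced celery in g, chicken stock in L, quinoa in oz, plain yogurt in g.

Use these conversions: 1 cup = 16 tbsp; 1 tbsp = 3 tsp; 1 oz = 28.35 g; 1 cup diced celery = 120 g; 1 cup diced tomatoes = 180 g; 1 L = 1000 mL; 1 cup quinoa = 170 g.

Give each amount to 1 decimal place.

Scaling factor: 16/3.
diced tomatoes: (1 tbsp + 2 tsp = 5/3 tbsp) × 16/3 ÷ 16 tbsp/cup × 180 g/cup = 100.0 g
diced celery: 2/3 cup × 16/3 × 120 g/cup ≈ 426.7 g
chicken stock: 225 mL × 16/3 ÷ 1000 mL/L = 1.2 L
quinoa: 1/3 cup × 16/3 × 170 g/cup ÷ 28.35 g/oz ≈ 10.7 oz
plain yogurt: 5 oz × 16/3 × 28.35 g/oz = 756.0 g

diced tomatoes: 100.0 g; diced celery: 426.7 g; chicken stock: 1.2 L; quinoa: 10.7 oz; plain yogurt: 756.0 g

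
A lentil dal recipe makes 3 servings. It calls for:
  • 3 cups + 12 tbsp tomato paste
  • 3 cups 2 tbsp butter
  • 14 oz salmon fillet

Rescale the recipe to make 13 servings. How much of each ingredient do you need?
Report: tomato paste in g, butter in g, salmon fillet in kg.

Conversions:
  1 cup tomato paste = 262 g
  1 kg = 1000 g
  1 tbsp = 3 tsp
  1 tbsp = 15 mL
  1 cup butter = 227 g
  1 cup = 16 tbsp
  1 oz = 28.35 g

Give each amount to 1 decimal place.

tomato paste: 4257.5 g; butter: 3074.0 g; salmon fillet: 1.7 kg

Scaling factor: 13/3.
tomato paste: (3 cup + 12 tbsp = 3.75 cup) × 13/3 × 262 g/cup = 4257.5 g
butter: (3 cup + 2 tbsp = 3.125 cup) × 13/3 × 227 g/cup ≈ 3074.0 g
salmon fillet: 14 oz × 13/3 × 28.35 g/oz ÷ 1000 g/kg ≈ 1.7 kg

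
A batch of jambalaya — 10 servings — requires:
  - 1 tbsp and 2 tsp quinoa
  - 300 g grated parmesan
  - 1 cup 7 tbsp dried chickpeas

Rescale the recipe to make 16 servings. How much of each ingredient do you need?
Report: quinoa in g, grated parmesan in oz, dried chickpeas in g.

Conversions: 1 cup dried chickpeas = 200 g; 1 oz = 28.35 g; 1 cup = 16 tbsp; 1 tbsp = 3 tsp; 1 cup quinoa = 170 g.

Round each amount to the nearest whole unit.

quinoa: 28 g; grated parmesan: 17 oz; dried chickpeas: 460 g

Scaling factor: 16/10 = 8/5 = 1.6.
quinoa: (1 tbsp + 2 tsp = 5/3 tbsp) × 8/5 ÷ 16 tbsp/cup × 170 g/cup ≈ 28 g
grated parmesan: 300 g × 8/5 ÷ 28.35 g/oz ≈ 17 oz
dried chickpeas: (1 cup + 7 tbsp = 1.4375 cup) × 8/5 × 200 g/cup = 460 g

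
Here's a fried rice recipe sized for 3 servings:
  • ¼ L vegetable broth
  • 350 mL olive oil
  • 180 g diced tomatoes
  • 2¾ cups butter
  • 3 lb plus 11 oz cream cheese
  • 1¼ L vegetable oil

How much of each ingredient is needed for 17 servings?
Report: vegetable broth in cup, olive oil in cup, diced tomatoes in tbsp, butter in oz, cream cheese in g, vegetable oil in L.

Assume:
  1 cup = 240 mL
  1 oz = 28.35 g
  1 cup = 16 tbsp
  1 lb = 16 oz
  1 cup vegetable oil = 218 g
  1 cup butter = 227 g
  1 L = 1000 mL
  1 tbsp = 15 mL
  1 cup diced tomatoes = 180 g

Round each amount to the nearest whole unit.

vegetable broth: 6 cup; olive oil: 8 cup; diced tomatoes: 91 tbsp; butter: 125 oz; cream cheese: 9478 g; vegetable oil: 7 L

Scaling factor: 17/3.
vegetable broth: 0.25 L × 17/3 × 1000 mL/L ÷ 240 mL/cup ≈ 6 cup
olive oil: 350 mL × 17/3 ÷ 240 mL/cup ≈ 8 cup
diced tomatoes: 180 g × 17/3 ÷ 180 g/cup × 16 tbsp/cup ≈ 91 tbsp
butter: 2.75 cup × 17/3 × 227 g/cup ÷ 28.35 g/oz ≈ 125 oz
cream cheese: (3 lb + 11 oz = 3.6875 lb) × 17/3 × 16 oz/lb × 28.35 g/oz ≈ 9478 g
vegetable oil: 1.25 L × 17/3 ≈ 7 L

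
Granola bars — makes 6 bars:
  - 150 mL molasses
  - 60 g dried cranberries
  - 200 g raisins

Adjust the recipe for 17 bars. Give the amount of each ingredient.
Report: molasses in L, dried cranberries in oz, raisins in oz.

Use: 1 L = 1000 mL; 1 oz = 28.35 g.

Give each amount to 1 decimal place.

Scaling factor: 17/6.
molasses: 150 mL × 17/6 ÷ 1000 mL/L ≈ 0.4 L
dried cranberries: 60 g × 17/6 ÷ 28.35 g/oz ≈ 6.0 oz
raisins: 200 g × 17/6 ÷ 28.35 g/oz ≈ 20.0 oz

molasses: 0.4 L; dried cranberries: 6.0 oz; raisins: 20.0 oz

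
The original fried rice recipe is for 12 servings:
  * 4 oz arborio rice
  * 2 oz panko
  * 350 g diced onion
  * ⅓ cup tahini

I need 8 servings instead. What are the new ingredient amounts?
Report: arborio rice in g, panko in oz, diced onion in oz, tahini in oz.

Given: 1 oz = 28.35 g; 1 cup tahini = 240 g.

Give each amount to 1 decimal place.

arborio rice: 75.6 g; panko: 1.3 oz; diced onion: 8.2 oz; tahini: 1.9 oz

Scaling factor: 8/12 = 2/3.
arborio rice: 4 oz × 2/3 × 28.35 g/oz = 75.6 g
panko: 2 oz × 2/3 ≈ 1.3 oz
diced onion: 350 g × 2/3 ÷ 28.35 g/oz ≈ 8.2 oz
tahini: 1/3 cup × 2/3 × 240 g/cup ÷ 28.35 g/oz ≈ 1.9 oz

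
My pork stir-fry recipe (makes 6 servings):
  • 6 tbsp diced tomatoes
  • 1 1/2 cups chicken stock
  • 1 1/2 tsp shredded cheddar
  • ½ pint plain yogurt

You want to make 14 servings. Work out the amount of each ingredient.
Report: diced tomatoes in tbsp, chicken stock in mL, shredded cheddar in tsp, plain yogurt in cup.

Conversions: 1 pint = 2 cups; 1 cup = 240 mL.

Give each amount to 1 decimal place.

Scaling factor: 14/6 = 7/3.
diced tomatoes: 6 tbsp × 7/3 = 14.0 tbsp
chicken stock: 1.5 cup × 7/3 × 240 mL/cup = 840.0 mL
shredded cheddar: 1.5 tsp × 7/3 = 3.5 tsp
plain yogurt: 0.5 pint × 7/3 × 2 cup/pint ≈ 2.3 cup

diced tomatoes: 14.0 tbsp; chicken stock: 840.0 mL; shredded cheddar: 3.5 tsp; plain yogurt: 2.3 cup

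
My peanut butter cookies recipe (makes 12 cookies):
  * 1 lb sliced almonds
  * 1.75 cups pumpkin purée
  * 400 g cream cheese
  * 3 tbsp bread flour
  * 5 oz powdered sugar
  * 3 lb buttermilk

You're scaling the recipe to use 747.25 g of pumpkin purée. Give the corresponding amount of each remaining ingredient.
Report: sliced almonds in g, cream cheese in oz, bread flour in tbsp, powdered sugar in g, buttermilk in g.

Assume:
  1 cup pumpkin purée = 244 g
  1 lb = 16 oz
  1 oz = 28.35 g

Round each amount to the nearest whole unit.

The original recipe has 427 g of pumpkin purée, so the scaling factor is 747.25 ÷ 427 = 7/4 = 1.75.
sliced almonds: 1 lb × 7/4 × 16 oz/lb × 28.35 g/oz ≈ 794 g
cream cheese: 400 g × 7/4 ÷ 28.35 g/oz ≈ 25 oz
bread flour: 3 tbsp × 7/4 ≈ 5 tbsp
powdered sugar: 5 oz × 7/4 × 28.35 g/oz ≈ 248 g
buttermilk: 3 lb × 7/4 × 16 oz/lb × 28.35 g/oz ≈ 2381 g

sliced almonds: 794 g; cream cheese: 25 oz; bread flour: 5 tbsp; powdered sugar: 248 g; buttermilk: 2381 g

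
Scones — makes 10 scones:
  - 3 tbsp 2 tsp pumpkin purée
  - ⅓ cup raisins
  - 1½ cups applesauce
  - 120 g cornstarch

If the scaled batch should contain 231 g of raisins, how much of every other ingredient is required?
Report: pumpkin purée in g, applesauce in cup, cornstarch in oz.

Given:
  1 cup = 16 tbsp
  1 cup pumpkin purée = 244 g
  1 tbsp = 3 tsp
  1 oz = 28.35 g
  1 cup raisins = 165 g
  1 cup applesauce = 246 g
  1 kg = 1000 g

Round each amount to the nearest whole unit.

pumpkin purée: 235 g; applesauce: 6 cup; cornstarch: 18 oz

The original recipe has 55 g of raisins, so the scaling factor is 231 ÷ 55 = 21/5 = 4.2.
pumpkin purée: (3 tbsp + 2 tsp = 11/3 tbsp) × 21/5 ÷ 16 tbsp/cup × 244 g/cup ≈ 235 g
applesauce: 1.5 cup × 21/5 ≈ 6 cup
cornstarch: 120 g × 21/5 ÷ 28.35 g/oz ≈ 18 oz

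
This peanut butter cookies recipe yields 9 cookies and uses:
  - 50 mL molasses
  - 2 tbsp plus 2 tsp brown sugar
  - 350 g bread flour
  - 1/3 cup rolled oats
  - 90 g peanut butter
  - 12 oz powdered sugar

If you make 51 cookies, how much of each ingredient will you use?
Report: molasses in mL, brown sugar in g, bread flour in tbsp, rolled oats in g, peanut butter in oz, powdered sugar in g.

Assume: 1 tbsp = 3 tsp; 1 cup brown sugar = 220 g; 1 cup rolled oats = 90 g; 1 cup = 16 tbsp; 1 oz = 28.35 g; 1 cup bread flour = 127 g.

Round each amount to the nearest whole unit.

Scaling factor: 51/9 = 17/3.
molasses: 50 mL × 17/3 ≈ 283 mL
brown sugar: (2 tbsp + 2 tsp = 8/3 tbsp) × 17/3 ÷ 16 tbsp/cup × 220 g/cup ≈ 208 g
bread flour: 350 g × 17/3 ÷ 127 g/cup × 16 tbsp/cup ≈ 250 tbsp
rolled oats: 1/3 cup × 17/3 × 90 g/cup = 170 g
peanut butter: 90 g × 17/3 ÷ 28.35 g/oz ≈ 18 oz
powdered sugar: 12 oz × 17/3 × 28.35 g/oz ≈ 1928 g

molasses: 283 mL; brown sugar: 208 g; bread flour: 250 tbsp; rolled oats: 170 g; peanut butter: 18 oz; powdered sugar: 1928 g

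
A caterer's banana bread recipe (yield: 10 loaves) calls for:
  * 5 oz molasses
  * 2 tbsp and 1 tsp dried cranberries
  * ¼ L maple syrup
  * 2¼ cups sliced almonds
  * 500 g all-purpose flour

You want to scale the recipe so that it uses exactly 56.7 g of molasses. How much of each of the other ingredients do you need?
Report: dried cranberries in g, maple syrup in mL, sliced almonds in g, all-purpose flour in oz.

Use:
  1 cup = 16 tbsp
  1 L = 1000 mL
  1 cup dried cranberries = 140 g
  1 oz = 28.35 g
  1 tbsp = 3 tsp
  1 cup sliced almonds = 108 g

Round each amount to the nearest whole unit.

The original recipe has 141.75 g of molasses, so the scaling factor is 56.7 ÷ 141.75 = 2/5 = 0.4.
dried cranberries: (2 tbsp + 1 tsp = 7/3 tbsp) × 2/5 ÷ 16 tbsp/cup × 140 g/cup ≈ 8 g
maple syrup: 0.25 L × 2/5 × 1000 mL/L = 100 mL
sliced almonds: 2.25 cup × 2/5 × 108 g/cup ≈ 97 g
all-purpose flour: 500 g × 2/5 ÷ 28.35 g/oz ≈ 7 oz

dried cranberries: 8 g; maple syrup: 100 mL; sliced almonds: 97 g; all-purpose flour: 7 oz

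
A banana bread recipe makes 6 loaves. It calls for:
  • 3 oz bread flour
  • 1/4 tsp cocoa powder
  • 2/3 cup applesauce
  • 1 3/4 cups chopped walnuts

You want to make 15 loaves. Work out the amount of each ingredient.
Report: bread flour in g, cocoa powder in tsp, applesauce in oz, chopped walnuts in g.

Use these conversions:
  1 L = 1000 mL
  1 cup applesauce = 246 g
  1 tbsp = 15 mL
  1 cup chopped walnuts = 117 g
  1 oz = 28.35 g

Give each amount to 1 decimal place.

bread flour: 212.6 g; cocoa powder: 0.6 tsp; applesauce: 14.5 oz; chopped walnuts: 511.9 g

Scaling factor: 15/6 = 5/2 = 2.5.
bread flour: 3 oz × 5/2 × 28.35 g/oz ≈ 212.6 g
cocoa powder: 0.25 tsp × 5/2 ≈ 0.6 tsp
applesauce: 2/3 cup × 5/2 × 246 g/cup ÷ 28.35 g/oz ≈ 14.5 oz
chopped walnuts: 1.75 cup × 5/2 × 117 g/cup ≈ 511.9 g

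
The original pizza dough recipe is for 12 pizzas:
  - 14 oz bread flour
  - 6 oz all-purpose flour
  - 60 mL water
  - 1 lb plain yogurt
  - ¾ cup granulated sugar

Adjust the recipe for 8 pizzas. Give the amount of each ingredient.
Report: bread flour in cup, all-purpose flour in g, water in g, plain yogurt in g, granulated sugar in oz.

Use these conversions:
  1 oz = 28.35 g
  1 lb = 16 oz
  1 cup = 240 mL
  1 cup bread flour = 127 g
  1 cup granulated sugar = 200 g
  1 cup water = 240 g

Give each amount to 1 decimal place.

Scaling factor: 8/12 = 2/3.
bread flour: 14 oz × 2/3 × 28.35 g/oz ÷ 127 g/cup ≈ 2.1 cup
all-purpose flour: 6 oz × 2/3 × 28.35 g/oz = 113.4 g
water: 60 mL × 2/3 ÷ 240 mL/cup × 240 g/cup = 40.0 g
plain yogurt: 1 lb × 2/3 × 16 oz/lb × 28.35 g/oz = 302.4 g
granulated sugar: 0.75 cup × 2/3 × 200 g/cup ÷ 28.35 g/oz ≈ 3.5 oz

bread flour: 2.1 cup; all-purpose flour: 113.4 g; water: 40.0 g; plain yogurt: 302.4 g; granulated sugar: 3.5 oz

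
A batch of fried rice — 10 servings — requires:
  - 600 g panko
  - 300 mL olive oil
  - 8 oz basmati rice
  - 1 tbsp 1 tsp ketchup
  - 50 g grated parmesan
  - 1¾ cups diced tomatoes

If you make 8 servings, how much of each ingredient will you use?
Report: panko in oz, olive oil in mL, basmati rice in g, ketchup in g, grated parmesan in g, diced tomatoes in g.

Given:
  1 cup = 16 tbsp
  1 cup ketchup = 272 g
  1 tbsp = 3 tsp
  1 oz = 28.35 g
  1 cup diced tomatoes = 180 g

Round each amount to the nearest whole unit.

panko: 17 oz; olive oil: 240 mL; basmati rice: 181 g; ketchup: 18 g; grated parmesan: 40 g; diced tomatoes: 252 g

Scaling factor: 8/10 = 4/5 = 0.8.
panko: 600 g × 4/5 ÷ 28.35 g/oz ≈ 17 oz
olive oil: 300 mL × 4/5 = 240 mL
basmati rice: 8 oz × 4/5 × 28.35 g/oz ≈ 181 g
ketchup: (1 tbsp + 1 tsp = 4/3 tbsp) × 4/5 ÷ 16 tbsp/cup × 272 g/cup ≈ 18 g
grated parmesan: 50 g × 4/5 = 40 g
diced tomatoes: 1.75 cup × 4/5 × 180 g/cup = 252 g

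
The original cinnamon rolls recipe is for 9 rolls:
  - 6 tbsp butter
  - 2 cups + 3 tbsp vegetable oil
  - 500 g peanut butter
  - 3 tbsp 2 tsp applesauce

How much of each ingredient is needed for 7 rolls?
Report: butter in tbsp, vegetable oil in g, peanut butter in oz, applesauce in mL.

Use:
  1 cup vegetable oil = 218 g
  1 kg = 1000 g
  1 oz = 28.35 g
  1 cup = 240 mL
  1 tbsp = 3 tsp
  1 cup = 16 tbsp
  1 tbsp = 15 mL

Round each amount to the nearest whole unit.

butter: 5 tbsp; vegetable oil: 371 g; peanut butter: 14 oz; applesauce: 43 mL

Scaling factor: 7/9.
butter: 6 tbsp × 7/9 ≈ 5 tbsp
vegetable oil: (2 cup + 3 tbsp = 2.1875 cup) × 7/9 × 218 g/cup ≈ 371 g
peanut butter: 500 g × 7/9 ÷ 28.35 g/oz ≈ 14 oz
applesauce: (3 tbsp + 2 tsp = 11/3 tbsp) × 7/9 × 15 mL/tbsp ≈ 43 mL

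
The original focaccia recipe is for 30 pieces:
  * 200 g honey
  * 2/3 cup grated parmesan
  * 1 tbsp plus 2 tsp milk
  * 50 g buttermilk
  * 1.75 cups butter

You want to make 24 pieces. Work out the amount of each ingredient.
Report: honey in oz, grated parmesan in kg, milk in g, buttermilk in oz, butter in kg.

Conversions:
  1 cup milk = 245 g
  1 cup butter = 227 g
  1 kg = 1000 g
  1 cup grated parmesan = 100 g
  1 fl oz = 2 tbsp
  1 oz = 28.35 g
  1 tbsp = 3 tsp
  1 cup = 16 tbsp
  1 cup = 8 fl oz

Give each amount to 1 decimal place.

honey: 5.6 oz; grated parmesan: 0.1 kg; milk: 20.4 g; buttermilk: 1.4 oz; butter: 0.3 kg

Scaling factor: 24/30 = 4/5 = 0.8.
honey: 200 g × 4/5 ÷ 28.35 g/oz ≈ 5.6 oz
grated parmesan: 2/3 cup × 4/5 × 100 g/cup ÷ 1000 g/kg ≈ 0.1 kg
milk: (1 tbsp + 2 tsp = 5/3 tbsp) × 4/5 ÷ 16 tbsp/cup × 245 g/cup ≈ 20.4 g
buttermilk: 50 g × 4/5 ÷ 28.35 g/oz ≈ 1.4 oz
butter: 1.75 cup × 4/5 × 227 g/cup ÷ 1000 g/kg ≈ 0.3 kg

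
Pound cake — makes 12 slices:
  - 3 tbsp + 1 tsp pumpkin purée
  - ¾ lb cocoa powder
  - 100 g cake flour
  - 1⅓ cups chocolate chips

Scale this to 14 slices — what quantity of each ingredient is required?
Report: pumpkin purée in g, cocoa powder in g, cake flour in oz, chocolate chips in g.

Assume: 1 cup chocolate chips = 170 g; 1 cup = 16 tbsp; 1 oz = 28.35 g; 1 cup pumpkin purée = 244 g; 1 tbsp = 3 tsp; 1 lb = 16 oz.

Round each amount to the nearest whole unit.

Scaling factor: 14/12 = 7/6.
pumpkin purée: (3 tbsp + 1 tsp = 10/3 tbsp) × 7/6 ÷ 16 tbsp/cup × 244 g/cup ≈ 59 g
cocoa powder: 0.75 lb × 7/6 × 16 oz/lb × 28.35 g/oz ≈ 397 g
cake flour: 100 g × 7/6 ÷ 28.35 g/oz ≈ 4 oz
chocolate chips: 4/3 cup × 7/6 × 170 g/cup ≈ 264 g

pumpkin purée: 59 g; cocoa powder: 397 g; cake flour: 4 oz; chocolate chips: 264 g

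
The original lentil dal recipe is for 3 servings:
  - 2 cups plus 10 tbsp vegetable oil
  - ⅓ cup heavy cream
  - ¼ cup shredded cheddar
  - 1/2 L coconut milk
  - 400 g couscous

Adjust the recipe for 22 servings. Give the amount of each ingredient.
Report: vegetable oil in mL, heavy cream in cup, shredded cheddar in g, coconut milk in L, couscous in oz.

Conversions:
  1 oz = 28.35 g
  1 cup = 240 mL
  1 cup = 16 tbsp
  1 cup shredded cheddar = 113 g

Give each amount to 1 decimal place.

vegetable oil: 4620.0 mL; heavy cream: 2.4 cup; shredded cheddar: 207.2 g; coconut milk: 3.7 L; couscous: 103.5 oz

Scaling factor: 22/3.
vegetable oil: (2 cup + 10 tbsp = 2.625 cup) × 22/3 × 240 mL/cup = 4620.0 mL
heavy cream: 1/3 cup × 22/3 ≈ 2.4 cup
shredded cheddar: 0.25 cup × 22/3 × 113 g/cup ≈ 207.2 g
coconut milk: 0.5 L × 22/3 ≈ 3.7 L
couscous: 400 g × 22/3 ÷ 28.35 g/oz ≈ 103.5 oz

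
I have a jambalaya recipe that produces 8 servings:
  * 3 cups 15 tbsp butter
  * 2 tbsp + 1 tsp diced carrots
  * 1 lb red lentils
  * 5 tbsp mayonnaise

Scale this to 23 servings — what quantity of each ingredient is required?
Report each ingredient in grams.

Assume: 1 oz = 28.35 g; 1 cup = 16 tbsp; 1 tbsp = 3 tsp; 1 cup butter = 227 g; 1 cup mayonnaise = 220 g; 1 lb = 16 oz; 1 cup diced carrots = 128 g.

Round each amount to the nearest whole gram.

Scaling factor: 23/8 = 2.875.
butter: (3 cup + 15 tbsp = 3.9375 cup) × 23/8 × 227 g/cup ≈ 2570 g
diced carrots: (2 tbsp + 1 tsp = 7/3 tbsp) × 23/8 ÷ 16 tbsp/cup × 128 g/cup ≈ 54 g
red lentils: 1 lb × 23/8 × 16 oz/lb × 28.35 g/oz ≈ 1304 g
mayonnaise: 5 tbsp × 23/8 ÷ 16 tbsp/cup × 220 g/cup ≈ 198 g

butter: 2570 g; diced carrots: 54 g; red lentils: 1304 g; mayonnaise: 198 g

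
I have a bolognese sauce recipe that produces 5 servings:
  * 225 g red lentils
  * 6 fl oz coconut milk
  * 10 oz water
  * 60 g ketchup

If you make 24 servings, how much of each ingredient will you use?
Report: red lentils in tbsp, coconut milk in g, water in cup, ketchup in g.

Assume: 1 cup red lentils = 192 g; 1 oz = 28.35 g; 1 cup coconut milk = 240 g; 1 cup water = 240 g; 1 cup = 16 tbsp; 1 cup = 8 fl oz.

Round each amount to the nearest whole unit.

red lentils: 90 tbsp; coconut milk: 864 g; water: 6 cup; ketchup: 288 g

Scaling factor: 24/5 = 4.8.
red lentils: 225 g × 24/5 ÷ 192 g/cup × 16 tbsp/cup = 90 tbsp
coconut milk: 6 fl oz × 24/5 ÷ 8 fl oz/cup × 240 g/cup = 864 g
water: 10 oz × 24/5 × 28.35 g/oz ÷ 240 g/cup ≈ 6 cup
ketchup: 60 g × 24/5 = 288 g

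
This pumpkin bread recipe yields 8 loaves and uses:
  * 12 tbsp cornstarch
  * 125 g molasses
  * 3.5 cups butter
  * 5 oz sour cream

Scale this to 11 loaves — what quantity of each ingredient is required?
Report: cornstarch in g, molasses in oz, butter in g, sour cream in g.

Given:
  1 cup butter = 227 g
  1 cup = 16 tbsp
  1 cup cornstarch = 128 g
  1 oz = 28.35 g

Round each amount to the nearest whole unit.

Scaling factor: 11/8 = 1.375.
cornstarch: 12 tbsp × 11/8 ÷ 16 tbsp/cup × 128 g/cup = 132 g
molasses: 125 g × 11/8 ÷ 28.35 g/oz ≈ 6 oz
butter: 3.5 cup × 11/8 × 227 g/cup ≈ 1092 g
sour cream: 5 oz × 11/8 × 28.35 g/oz ≈ 195 g

cornstarch: 132 g; molasses: 6 oz; butter: 1092 g; sour cream: 195 g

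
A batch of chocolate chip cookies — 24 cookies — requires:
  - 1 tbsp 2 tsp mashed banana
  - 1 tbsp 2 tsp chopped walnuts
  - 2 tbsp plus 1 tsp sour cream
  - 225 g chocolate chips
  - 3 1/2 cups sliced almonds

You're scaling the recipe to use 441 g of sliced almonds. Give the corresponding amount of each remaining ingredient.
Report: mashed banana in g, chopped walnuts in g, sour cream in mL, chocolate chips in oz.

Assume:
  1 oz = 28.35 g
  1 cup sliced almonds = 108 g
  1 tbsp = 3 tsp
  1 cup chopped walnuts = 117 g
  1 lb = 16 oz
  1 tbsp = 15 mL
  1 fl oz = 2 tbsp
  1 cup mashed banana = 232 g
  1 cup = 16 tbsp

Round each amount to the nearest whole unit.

The original recipe has 378 g of sliced almonds, so the scaling factor is 441 ÷ 378 = 7/6.
mashed banana: (1 tbsp + 2 tsp = 5/3 tbsp) × 7/6 ÷ 16 tbsp/cup × 232 g/cup ≈ 28 g
chopped walnuts: (1 tbsp + 2 tsp = 5/3 tbsp) × 7/6 ÷ 16 tbsp/cup × 117 g/cup ≈ 14 g
sour cream: (2 tbsp + 1 tsp = 7/3 tbsp) × 7/6 × 15 mL/tbsp ≈ 41 mL
chocolate chips: 225 g × 7/6 ÷ 28.35 g/oz ≈ 9 oz

mashed banana: 28 g; chopped walnuts: 14 g; sour cream: 41 mL; chocolate chips: 9 oz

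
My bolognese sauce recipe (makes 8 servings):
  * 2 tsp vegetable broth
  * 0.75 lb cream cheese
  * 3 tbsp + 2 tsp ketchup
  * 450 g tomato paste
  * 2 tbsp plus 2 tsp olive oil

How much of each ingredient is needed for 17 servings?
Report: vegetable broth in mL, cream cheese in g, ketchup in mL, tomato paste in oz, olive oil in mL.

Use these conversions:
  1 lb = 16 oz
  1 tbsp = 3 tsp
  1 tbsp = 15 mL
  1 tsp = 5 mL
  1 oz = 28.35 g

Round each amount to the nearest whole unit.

Scaling factor: 17/8 = 2.125.
vegetable broth: 2 tsp × 17/8 × 5 mL/tsp ≈ 21 mL
cream cheese: 0.75 lb × 17/8 × 16 oz/lb × 28.35 g/oz ≈ 723 g
ketchup: (3 tbsp + 2 tsp = 11/3 tbsp) × 17/8 × 15 mL/tbsp ≈ 117 mL
tomato paste: 450 g × 17/8 ÷ 28.35 g/oz ≈ 34 oz
olive oil: (2 tbsp + 2 tsp = 8/3 tbsp) × 17/8 × 15 mL/tbsp = 85 mL

vegetable broth: 21 mL; cream cheese: 723 g; ketchup: 117 mL; tomato paste: 34 oz; olive oil: 85 mL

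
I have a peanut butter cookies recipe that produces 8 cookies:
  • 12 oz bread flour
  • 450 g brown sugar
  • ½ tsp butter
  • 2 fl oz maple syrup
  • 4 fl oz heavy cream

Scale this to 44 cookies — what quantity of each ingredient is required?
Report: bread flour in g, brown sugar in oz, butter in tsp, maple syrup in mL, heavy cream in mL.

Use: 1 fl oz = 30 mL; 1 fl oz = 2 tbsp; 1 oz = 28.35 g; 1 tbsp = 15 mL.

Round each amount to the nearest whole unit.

bread flour: 1871 g; brown sugar: 87 oz; butter: 3 tsp; maple syrup: 330 mL; heavy cream: 660 mL

Scaling factor: 44/8 = 11/2 = 5.5.
bread flour: 12 oz × 11/2 × 28.35 g/oz ≈ 1871 g
brown sugar: 450 g × 11/2 ÷ 28.35 g/oz ≈ 87 oz
butter: 0.5 tsp × 11/2 ≈ 3 tsp
maple syrup: 2 fl oz × 11/2 × 30 mL/fl oz = 330 mL
heavy cream: 4 fl oz × 11/2 × 30 mL/fl oz = 660 mL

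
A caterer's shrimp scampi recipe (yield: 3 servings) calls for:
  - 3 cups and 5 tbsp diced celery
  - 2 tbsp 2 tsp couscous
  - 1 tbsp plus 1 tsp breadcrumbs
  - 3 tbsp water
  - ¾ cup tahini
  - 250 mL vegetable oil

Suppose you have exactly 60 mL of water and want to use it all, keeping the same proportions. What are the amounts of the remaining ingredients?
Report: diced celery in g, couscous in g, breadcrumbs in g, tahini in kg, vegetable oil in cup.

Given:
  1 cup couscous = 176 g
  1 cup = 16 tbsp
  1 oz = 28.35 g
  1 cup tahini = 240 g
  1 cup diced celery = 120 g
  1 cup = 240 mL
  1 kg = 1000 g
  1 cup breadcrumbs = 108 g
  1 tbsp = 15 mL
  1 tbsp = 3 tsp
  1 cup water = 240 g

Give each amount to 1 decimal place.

The original recipe has 45 mL of water, so the scaling factor is 60 ÷ 45 = 4/3.
diced celery: (3 cup + 5 tbsp = 3.3125 cup) × 4/3 × 120 g/cup = 530.0 g
couscous: (2 tbsp + 2 tsp = 8/3 tbsp) × 4/3 ÷ 16 tbsp/cup × 176 g/cup ≈ 39.1 g
breadcrumbs: (1 tbsp + 1 tsp = 4/3 tbsp) × 4/3 ÷ 16 tbsp/cup × 108 g/cup = 12.0 g
tahini: 0.75 cup × 4/3 × 240 g/cup ÷ 1000 g/kg ≈ 0.2 kg
vegetable oil: 250 mL × 4/3 ÷ 240 mL/cup ≈ 1.4 cup

diced celery: 530.0 g; couscous: 39.1 g; breadcrumbs: 12.0 g; tahini: 0.2 kg; vegetable oil: 1.4 cup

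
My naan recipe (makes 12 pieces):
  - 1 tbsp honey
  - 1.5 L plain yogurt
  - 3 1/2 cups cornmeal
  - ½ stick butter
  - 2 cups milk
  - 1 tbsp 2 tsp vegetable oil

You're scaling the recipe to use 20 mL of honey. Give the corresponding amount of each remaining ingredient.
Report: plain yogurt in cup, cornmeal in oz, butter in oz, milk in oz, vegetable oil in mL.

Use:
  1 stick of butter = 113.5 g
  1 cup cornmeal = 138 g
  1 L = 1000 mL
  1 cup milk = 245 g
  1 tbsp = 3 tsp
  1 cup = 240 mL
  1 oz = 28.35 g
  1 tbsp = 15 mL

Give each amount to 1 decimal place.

plain yogurt: 8.3 cup; cornmeal: 22.7 oz; butter: 2.7 oz; milk: 23.0 oz; vegetable oil: 33.3 mL

The original recipe has 15 mL of honey, so the scaling factor is 20 ÷ 15 = 4/3.
plain yogurt: 1.5 L × 4/3 × 1000 mL/L ÷ 240 mL/cup ≈ 8.3 cup
cornmeal: 3.5 cup × 4/3 × 138 g/cup ÷ 28.35 g/oz ≈ 22.7 oz
butter: 0.5 stick × 4/3 × 113.5 g/stick ÷ 28.35 g/oz ≈ 2.7 oz
milk: 2 cup × 4/3 × 245 g/cup ÷ 28.35 g/oz ≈ 23.0 oz
vegetable oil: (1 tbsp + 2 tsp = 5/3 tbsp) × 4/3 × 15 mL/tbsp ≈ 33.3 mL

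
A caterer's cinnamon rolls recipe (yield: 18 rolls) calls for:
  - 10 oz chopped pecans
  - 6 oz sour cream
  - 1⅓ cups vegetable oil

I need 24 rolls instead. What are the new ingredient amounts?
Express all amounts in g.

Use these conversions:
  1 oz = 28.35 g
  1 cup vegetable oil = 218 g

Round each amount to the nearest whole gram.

Scaling factor: 24/18 = 4/3.
chopped pecans: 10 oz × 4/3 × 28.35 g/oz = 378 g
sour cream: 6 oz × 4/3 × 28.35 g/oz ≈ 227 g
vegetable oil: 4/3 cup × 4/3 × 218 g/cup ≈ 388 g

chopped pecans: 378 g; sour cream: 227 g; vegetable oil: 388 g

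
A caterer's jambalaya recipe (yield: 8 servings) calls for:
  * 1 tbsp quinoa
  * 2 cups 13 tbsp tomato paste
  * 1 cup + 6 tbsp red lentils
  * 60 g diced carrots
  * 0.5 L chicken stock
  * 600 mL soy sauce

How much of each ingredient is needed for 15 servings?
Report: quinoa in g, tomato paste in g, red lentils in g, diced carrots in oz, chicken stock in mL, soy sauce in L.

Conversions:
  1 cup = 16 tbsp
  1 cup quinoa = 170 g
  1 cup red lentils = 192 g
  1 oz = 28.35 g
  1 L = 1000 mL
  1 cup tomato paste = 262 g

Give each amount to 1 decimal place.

quinoa: 19.9 g; tomato paste: 1381.6 g; red lentils: 495.0 g; diced carrots: 4.0 oz; chicken stock: 937.5 mL; soy sauce: 1.1 L

Scaling factor: 15/8 = 1.875.
quinoa: 1 tbsp × 15/8 ÷ 16 tbsp/cup × 170 g/cup ≈ 19.9 g
tomato paste: (2 cup + 13 tbsp = 2.8125 cup) × 15/8 × 262 g/cup ≈ 1381.6 g
red lentils: (1 cup + 6 tbsp = 1.375 cup) × 15/8 × 192 g/cup = 495.0 g
diced carrots: 60 g × 15/8 ÷ 28.35 g/oz ≈ 4.0 oz
chicken stock: 0.5 L × 15/8 × 1000 mL/L = 937.5 mL
soy sauce: 600 mL × 15/8 ÷ 1000 mL/L ≈ 1.1 L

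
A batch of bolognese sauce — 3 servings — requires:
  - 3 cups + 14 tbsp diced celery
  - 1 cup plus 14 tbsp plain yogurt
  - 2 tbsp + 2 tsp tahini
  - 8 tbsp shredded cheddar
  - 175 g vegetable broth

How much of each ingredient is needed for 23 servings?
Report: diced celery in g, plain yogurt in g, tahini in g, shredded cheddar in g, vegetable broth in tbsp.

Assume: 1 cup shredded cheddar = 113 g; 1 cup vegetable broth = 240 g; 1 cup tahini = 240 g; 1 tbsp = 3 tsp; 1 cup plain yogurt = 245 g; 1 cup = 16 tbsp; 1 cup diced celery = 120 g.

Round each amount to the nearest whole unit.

Scaling factor: 23/3.
diced celery: (3 cup + 14 tbsp = 3.875 cup) × 23/3 × 120 g/cup = 3565 g
plain yogurt: (1 cup + 14 tbsp = 1.875 cup) × 23/3 × 245 g/cup ≈ 3522 g
tahini: (2 tbsp + 2 tsp = 8/3 tbsp) × 23/3 ÷ 16 tbsp/cup × 240 g/cup ≈ 307 g
shredded cheddar: 8 tbsp × 23/3 ÷ 16 tbsp/cup × 113 g/cup ≈ 433 g
vegetable broth: 175 g × 23/3 ÷ 240 g/cup × 16 tbsp/cup ≈ 89 tbsp

diced celery: 3565 g; plain yogurt: 3522 g; tahini: 307 g; shredded cheddar: 433 g; vegetable broth: 89 tbsp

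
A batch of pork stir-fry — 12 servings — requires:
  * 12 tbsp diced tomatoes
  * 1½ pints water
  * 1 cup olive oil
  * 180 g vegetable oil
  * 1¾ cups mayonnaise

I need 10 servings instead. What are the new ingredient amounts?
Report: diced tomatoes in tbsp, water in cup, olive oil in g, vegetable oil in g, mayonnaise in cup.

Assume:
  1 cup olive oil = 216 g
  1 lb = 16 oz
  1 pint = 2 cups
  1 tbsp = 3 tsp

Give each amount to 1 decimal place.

Scaling factor: 10/12 = 5/6.
diced tomatoes: 12 tbsp × 5/6 = 10.0 tbsp
water: 1.5 pint × 5/6 × 2 cup/pint = 2.5 cup
olive oil: 1 cup × 5/6 × 216 g/cup = 180.0 g
vegetable oil: 180 g × 5/6 = 150.0 g
mayonnaise: 1.75 cup × 5/6 ≈ 1.5 cup

diced tomatoes: 10.0 tbsp; water: 2.5 cup; olive oil: 180.0 g; vegetable oil: 150.0 g; mayonnaise: 1.5 cup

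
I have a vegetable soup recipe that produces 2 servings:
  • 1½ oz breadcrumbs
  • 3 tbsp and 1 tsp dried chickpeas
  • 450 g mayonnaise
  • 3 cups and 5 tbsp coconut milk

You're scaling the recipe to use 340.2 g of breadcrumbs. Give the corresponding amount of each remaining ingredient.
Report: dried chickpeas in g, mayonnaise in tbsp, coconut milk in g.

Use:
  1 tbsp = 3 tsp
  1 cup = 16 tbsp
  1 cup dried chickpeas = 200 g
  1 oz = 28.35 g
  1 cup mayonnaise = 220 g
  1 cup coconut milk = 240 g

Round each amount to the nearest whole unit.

dried chickpeas: 333 g; mayonnaise: 262 tbsp; coconut milk: 6360 g

The original recipe has 42.525 g of breadcrumbs, so the scaling factor is 340.2 ÷ 42.525 = 8.
dried chickpeas: (3 tbsp + 1 tsp = 10/3 tbsp) × 8 ÷ 16 tbsp/cup × 200 g/cup ≈ 333 g
mayonnaise: 450 g × 8 ÷ 220 g/cup × 16 tbsp/cup ≈ 262 tbsp
coconut milk: (3 cup + 5 tbsp = 3.3125 cup) × 8 × 240 g/cup = 6360 g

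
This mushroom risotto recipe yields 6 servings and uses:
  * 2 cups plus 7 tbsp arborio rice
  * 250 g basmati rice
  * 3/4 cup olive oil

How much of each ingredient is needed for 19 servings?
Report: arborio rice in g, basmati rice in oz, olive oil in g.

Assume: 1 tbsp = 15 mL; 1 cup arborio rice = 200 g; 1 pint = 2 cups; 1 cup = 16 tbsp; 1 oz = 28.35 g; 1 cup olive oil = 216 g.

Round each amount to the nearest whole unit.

arborio rice: 1544 g; basmati rice: 28 oz; olive oil: 513 g

Scaling factor: 19/6.
arborio rice: (2 cup + 7 tbsp = 2.4375 cup) × 19/6 × 200 g/cup ≈ 1544 g
basmati rice: 250 g × 19/6 ÷ 28.35 g/oz ≈ 28 oz
olive oil: 0.75 cup × 19/6 × 216 g/cup = 513 g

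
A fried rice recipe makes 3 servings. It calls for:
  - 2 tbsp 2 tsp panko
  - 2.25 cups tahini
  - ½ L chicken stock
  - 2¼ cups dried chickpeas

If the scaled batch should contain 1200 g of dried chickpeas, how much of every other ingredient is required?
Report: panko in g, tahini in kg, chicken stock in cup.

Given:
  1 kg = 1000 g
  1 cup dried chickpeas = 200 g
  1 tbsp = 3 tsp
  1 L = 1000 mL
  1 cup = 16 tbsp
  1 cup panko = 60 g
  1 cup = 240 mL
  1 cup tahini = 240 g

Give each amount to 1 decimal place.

The original recipe has 450 g of dried chickpeas, so the scaling factor is 1200 ÷ 450 = 8/3.
panko: (2 tbsp + 2 tsp = 8/3 tbsp) × 8/3 ÷ 16 tbsp/cup × 60 g/cup ≈ 26.7 g
tahini: 2.25 cup × 8/3 × 240 g/cup ÷ 1000 g/kg ≈ 1.4 kg
chicken stock: 0.5 L × 8/3 × 1000 mL/L ÷ 240 mL/cup ≈ 5.6 cup

panko: 26.7 g; tahini: 1.4 kg; chicken stock: 5.6 cup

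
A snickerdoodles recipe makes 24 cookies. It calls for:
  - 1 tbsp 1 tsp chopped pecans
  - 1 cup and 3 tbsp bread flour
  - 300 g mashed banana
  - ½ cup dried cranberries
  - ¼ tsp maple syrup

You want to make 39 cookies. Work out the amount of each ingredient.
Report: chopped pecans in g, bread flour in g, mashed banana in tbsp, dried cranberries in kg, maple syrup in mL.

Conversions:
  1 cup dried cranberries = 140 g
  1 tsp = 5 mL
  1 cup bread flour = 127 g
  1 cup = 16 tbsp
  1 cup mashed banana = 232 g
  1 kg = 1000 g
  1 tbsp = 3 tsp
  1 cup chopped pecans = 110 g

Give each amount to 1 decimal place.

Scaling factor: 39/24 = 13/8 = 1.625.
chopped pecans: (1 tbsp + 1 tsp = 4/3 tbsp) × 13/8 ÷ 16 tbsp/cup × 110 g/cup ≈ 14.9 g
bread flour: (1 cup + 3 tbsp = 1.1875 cup) × 13/8 × 127 g/cup ≈ 245.1 g
mashed banana: 300 g × 13/8 ÷ 232 g/cup × 16 tbsp/cup ≈ 33.6 tbsp
dried cranberries: 0.5 cup × 13/8 × 140 g/cup ÷ 1000 g/kg ≈ 0.1 kg
maple syrup: 0.25 tsp × 13/8 × 5 mL/tsp ≈ 2.0 mL

chopped pecans: 14.9 g; bread flour: 245.1 g; mashed banana: 33.6 tbsp; dried cranberries: 0.1 kg; maple syrup: 2.0 mL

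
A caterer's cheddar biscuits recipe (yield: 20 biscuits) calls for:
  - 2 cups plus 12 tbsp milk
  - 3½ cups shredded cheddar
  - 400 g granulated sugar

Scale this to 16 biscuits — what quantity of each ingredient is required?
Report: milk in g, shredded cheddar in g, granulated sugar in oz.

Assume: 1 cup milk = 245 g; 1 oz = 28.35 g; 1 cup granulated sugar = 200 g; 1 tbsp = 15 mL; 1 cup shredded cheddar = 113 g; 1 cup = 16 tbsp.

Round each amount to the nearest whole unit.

milk: 539 g; shredded cheddar: 316 g; granulated sugar: 11 oz

Scaling factor: 16/20 = 4/5 = 0.8.
milk: (2 cup + 12 tbsp = 2.75 cup) × 4/5 × 245 g/cup = 539 g
shredded cheddar: 3.5 cup × 4/5 × 113 g/cup ≈ 316 g
granulated sugar: 400 g × 4/5 ÷ 28.35 g/oz ≈ 11 oz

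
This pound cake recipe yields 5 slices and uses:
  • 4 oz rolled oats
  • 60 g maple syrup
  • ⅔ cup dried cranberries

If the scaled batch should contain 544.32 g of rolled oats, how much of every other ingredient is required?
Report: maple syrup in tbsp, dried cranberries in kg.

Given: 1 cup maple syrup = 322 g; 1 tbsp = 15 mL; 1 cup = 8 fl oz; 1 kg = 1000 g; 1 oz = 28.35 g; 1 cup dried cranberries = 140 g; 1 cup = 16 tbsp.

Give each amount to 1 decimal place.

The original recipe has 113.4 g of rolled oats, so the scaling factor is 544.32 ÷ 113.4 = 24/5 = 4.8.
maple syrup: 60 g × 24/5 ÷ 322 g/cup × 16 tbsp/cup ≈ 14.3 tbsp
dried cranberries: 2/3 cup × 24/5 × 140 g/cup ÷ 1000 g/kg ≈ 0.4 kg

maple syrup: 14.3 tbsp; dried cranberries: 0.4 kg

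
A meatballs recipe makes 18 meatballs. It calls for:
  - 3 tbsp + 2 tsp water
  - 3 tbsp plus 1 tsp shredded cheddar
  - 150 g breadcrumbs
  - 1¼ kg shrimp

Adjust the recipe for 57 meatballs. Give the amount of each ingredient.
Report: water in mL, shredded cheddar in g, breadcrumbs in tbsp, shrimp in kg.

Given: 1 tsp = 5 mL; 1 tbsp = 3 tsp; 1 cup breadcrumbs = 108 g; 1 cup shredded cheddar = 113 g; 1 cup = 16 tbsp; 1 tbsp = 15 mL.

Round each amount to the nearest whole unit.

water: 174 mL; shredded cheddar: 75 g; breadcrumbs: 70 tbsp; shrimp: 4 kg

Scaling factor: 57/18 = 19/6.
water: (3 tbsp + 2 tsp = 11/3 tbsp) × 19/6 × 15 mL/tbsp ≈ 174 mL
shredded cheddar: (3 tbsp + 1 tsp = 10/3 tbsp) × 19/6 ÷ 16 tbsp/cup × 113 g/cup ≈ 75 g
breadcrumbs: 150 g × 19/6 ÷ 108 g/cup × 16 tbsp/cup ≈ 70 tbsp
shrimp: 1.25 kg × 19/6 ≈ 4 kg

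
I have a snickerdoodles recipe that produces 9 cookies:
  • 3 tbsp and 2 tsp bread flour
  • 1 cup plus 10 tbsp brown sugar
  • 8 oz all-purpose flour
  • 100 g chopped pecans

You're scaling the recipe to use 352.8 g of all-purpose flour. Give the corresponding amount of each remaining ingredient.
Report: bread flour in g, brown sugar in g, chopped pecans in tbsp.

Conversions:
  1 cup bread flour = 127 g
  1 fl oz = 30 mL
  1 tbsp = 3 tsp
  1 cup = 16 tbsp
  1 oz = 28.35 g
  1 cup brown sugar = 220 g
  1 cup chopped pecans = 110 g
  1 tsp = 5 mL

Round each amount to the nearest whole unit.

The original recipe has 226.8 g of all-purpose flour, so the scaling factor is 352.8 ÷ 226.8 = 14/9.
bread flour: (3 tbsp + 2 tsp = 11/3 tbsp) × 14/9 ÷ 16 tbsp/cup × 127 g/cup ≈ 45 g
brown sugar: (1 cup + 10 tbsp = 1.625 cup) × 14/9 × 220 g/cup ≈ 556 g
chopped pecans: 100 g × 14/9 ÷ 110 g/cup × 16 tbsp/cup ≈ 23 tbsp

bread flour: 45 g; brown sugar: 556 g; chopped pecans: 23 tbsp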